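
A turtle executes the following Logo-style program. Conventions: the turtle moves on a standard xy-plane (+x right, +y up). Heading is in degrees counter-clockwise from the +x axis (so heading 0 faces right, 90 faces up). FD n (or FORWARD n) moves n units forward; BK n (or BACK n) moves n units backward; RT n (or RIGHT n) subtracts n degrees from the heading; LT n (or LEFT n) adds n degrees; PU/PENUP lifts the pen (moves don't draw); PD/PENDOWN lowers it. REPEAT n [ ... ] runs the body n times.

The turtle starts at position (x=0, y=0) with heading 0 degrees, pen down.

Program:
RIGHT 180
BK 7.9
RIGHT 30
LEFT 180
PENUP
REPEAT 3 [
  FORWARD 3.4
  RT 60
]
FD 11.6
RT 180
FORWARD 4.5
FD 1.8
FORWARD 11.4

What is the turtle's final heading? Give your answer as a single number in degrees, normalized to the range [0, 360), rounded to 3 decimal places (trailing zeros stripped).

Answer: 330

Derivation:
Executing turtle program step by step:
Start: pos=(0,0), heading=0, pen down
RT 180: heading 0 -> 180
BK 7.9: (0,0) -> (7.9,0) [heading=180, draw]
RT 30: heading 180 -> 150
LT 180: heading 150 -> 330
PU: pen up
REPEAT 3 [
  -- iteration 1/3 --
  FD 3.4: (7.9,0) -> (10.844,-1.7) [heading=330, move]
  RT 60: heading 330 -> 270
  -- iteration 2/3 --
  FD 3.4: (10.844,-1.7) -> (10.844,-5.1) [heading=270, move]
  RT 60: heading 270 -> 210
  -- iteration 3/3 --
  FD 3.4: (10.844,-5.1) -> (7.9,-6.8) [heading=210, move]
  RT 60: heading 210 -> 150
]
FD 11.6: (7.9,-6.8) -> (-2.146,-1) [heading=150, move]
RT 180: heading 150 -> 330
FD 4.5: (-2.146,-1) -> (1.751,-3.25) [heading=330, move]
FD 1.8: (1.751,-3.25) -> (3.31,-4.15) [heading=330, move]
FD 11.4: (3.31,-4.15) -> (13.183,-9.85) [heading=330, move]
Final: pos=(13.183,-9.85), heading=330, 1 segment(s) drawn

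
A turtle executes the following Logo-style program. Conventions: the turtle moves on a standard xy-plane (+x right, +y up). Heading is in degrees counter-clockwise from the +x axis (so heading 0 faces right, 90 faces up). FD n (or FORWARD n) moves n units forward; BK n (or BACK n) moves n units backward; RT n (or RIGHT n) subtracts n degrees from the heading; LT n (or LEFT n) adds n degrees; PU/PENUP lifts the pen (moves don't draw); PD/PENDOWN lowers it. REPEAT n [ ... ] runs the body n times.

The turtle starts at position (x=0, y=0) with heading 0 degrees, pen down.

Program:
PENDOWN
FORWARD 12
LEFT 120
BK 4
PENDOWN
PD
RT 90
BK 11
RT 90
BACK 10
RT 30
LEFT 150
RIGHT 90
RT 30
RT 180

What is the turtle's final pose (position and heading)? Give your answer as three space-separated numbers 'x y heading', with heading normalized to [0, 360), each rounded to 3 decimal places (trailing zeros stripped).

Executing turtle program step by step:
Start: pos=(0,0), heading=0, pen down
PD: pen down
FD 12: (0,0) -> (12,0) [heading=0, draw]
LT 120: heading 0 -> 120
BK 4: (12,0) -> (14,-3.464) [heading=120, draw]
PD: pen down
PD: pen down
RT 90: heading 120 -> 30
BK 11: (14,-3.464) -> (4.474,-8.964) [heading=30, draw]
RT 90: heading 30 -> 300
BK 10: (4.474,-8.964) -> (-0.526,-0.304) [heading=300, draw]
RT 30: heading 300 -> 270
LT 150: heading 270 -> 60
RT 90: heading 60 -> 330
RT 30: heading 330 -> 300
RT 180: heading 300 -> 120
Final: pos=(-0.526,-0.304), heading=120, 4 segment(s) drawn

Answer: -0.526 -0.304 120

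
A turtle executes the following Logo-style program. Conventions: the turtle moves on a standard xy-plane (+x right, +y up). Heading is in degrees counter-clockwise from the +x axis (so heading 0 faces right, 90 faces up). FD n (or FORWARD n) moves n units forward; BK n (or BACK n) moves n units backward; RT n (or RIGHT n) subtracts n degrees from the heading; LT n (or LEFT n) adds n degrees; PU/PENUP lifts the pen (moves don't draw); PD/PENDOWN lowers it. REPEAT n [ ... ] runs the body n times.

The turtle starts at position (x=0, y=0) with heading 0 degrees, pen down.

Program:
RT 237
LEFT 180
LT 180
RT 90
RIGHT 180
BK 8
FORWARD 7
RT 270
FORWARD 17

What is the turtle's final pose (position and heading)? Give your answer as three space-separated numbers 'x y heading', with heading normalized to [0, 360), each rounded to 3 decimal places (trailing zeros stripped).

Answer: 10.098 -13.713 303

Derivation:
Executing turtle program step by step:
Start: pos=(0,0), heading=0, pen down
RT 237: heading 0 -> 123
LT 180: heading 123 -> 303
LT 180: heading 303 -> 123
RT 90: heading 123 -> 33
RT 180: heading 33 -> 213
BK 8: (0,0) -> (6.709,4.357) [heading=213, draw]
FD 7: (6.709,4.357) -> (0.839,0.545) [heading=213, draw]
RT 270: heading 213 -> 303
FD 17: (0.839,0.545) -> (10.098,-13.713) [heading=303, draw]
Final: pos=(10.098,-13.713), heading=303, 3 segment(s) drawn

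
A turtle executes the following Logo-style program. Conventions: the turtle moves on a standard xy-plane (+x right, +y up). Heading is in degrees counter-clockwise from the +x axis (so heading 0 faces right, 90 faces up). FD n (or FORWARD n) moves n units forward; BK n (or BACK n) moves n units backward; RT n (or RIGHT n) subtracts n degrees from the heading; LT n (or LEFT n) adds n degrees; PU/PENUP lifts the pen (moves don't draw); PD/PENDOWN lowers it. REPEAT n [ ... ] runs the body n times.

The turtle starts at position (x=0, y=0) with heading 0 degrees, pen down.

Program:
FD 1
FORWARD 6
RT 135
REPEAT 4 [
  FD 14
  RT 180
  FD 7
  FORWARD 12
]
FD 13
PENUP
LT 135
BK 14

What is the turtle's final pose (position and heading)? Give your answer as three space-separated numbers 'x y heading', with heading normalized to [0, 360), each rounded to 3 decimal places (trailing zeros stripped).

Answer: -16.192 -9.192 0

Derivation:
Executing turtle program step by step:
Start: pos=(0,0), heading=0, pen down
FD 1: (0,0) -> (1,0) [heading=0, draw]
FD 6: (1,0) -> (7,0) [heading=0, draw]
RT 135: heading 0 -> 225
REPEAT 4 [
  -- iteration 1/4 --
  FD 14: (7,0) -> (-2.899,-9.899) [heading=225, draw]
  RT 180: heading 225 -> 45
  FD 7: (-2.899,-9.899) -> (2.05,-4.95) [heading=45, draw]
  FD 12: (2.05,-4.95) -> (10.536,3.536) [heading=45, draw]
  -- iteration 2/4 --
  FD 14: (10.536,3.536) -> (20.435,13.435) [heading=45, draw]
  RT 180: heading 45 -> 225
  FD 7: (20.435,13.435) -> (15.485,8.485) [heading=225, draw]
  FD 12: (15.485,8.485) -> (7,0) [heading=225, draw]
  -- iteration 3/4 --
  FD 14: (7,0) -> (-2.899,-9.899) [heading=225, draw]
  RT 180: heading 225 -> 45
  FD 7: (-2.899,-9.899) -> (2.05,-4.95) [heading=45, draw]
  FD 12: (2.05,-4.95) -> (10.536,3.536) [heading=45, draw]
  -- iteration 4/4 --
  FD 14: (10.536,3.536) -> (20.435,13.435) [heading=45, draw]
  RT 180: heading 45 -> 225
  FD 7: (20.435,13.435) -> (15.485,8.485) [heading=225, draw]
  FD 12: (15.485,8.485) -> (7,0) [heading=225, draw]
]
FD 13: (7,0) -> (-2.192,-9.192) [heading=225, draw]
PU: pen up
LT 135: heading 225 -> 0
BK 14: (-2.192,-9.192) -> (-16.192,-9.192) [heading=0, move]
Final: pos=(-16.192,-9.192), heading=0, 15 segment(s) drawn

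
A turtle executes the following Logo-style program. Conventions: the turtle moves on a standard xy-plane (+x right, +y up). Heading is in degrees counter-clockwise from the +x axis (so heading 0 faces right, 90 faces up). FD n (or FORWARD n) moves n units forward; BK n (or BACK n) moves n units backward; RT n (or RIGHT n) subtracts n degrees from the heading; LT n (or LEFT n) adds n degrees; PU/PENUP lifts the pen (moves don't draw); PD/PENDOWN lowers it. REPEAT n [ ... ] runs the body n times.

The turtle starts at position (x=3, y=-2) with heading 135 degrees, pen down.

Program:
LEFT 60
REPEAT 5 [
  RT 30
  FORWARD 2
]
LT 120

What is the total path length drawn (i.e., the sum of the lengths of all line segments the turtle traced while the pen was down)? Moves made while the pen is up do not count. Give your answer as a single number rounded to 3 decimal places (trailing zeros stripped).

Answer: 10

Derivation:
Executing turtle program step by step:
Start: pos=(3,-2), heading=135, pen down
LT 60: heading 135 -> 195
REPEAT 5 [
  -- iteration 1/5 --
  RT 30: heading 195 -> 165
  FD 2: (3,-2) -> (1.068,-1.482) [heading=165, draw]
  -- iteration 2/5 --
  RT 30: heading 165 -> 135
  FD 2: (1.068,-1.482) -> (-0.346,-0.068) [heading=135, draw]
  -- iteration 3/5 --
  RT 30: heading 135 -> 105
  FD 2: (-0.346,-0.068) -> (-0.864,1.864) [heading=105, draw]
  -- iteration 4/5 --
  RT 30: heading 105 -> 75
  FD 2: (-0.864,1.864) -> (-0.346,3.796) [heading=75, draw]
  -- iteration 5/5 --
  RT 30: heading 75 -> 45
  FD 2: (-0.346,3.796) -> (1.068,5.21) [heading=45, draw]
]
LT 120: heading 45 -> 165
Final: pos=(1.068,5.21), heading=165, 5 segment(s) drawn

Segment lengths:
  seg 1: (3,-2) -> (1.068,-1.482), length = 2
  seg 2: (1.068,-1.482) -> (-0.346,-0.068), length = 2
  seg 3: (-0.346,-0.068) -> (-0.864,1.864), length = 2
  seg 4: (-0.864,1.864) -> (-0.346,3.796), length = 2
  seg 5: (-0.346,3.796) -> (1.068,5.21), length = 2
Total = 10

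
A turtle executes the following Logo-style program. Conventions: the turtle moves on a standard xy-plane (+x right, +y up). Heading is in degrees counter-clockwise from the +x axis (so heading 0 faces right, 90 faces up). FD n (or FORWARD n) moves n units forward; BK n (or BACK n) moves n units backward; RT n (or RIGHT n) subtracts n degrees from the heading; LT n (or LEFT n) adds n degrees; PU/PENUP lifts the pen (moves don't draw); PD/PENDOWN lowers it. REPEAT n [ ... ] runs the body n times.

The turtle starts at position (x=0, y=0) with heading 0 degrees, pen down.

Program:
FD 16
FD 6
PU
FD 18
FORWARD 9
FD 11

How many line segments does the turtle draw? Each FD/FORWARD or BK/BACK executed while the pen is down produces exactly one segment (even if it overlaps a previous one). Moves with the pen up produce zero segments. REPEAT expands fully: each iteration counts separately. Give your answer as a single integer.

Answer: 2

Derivation:
Executing turtle program step by step:
Start: pos=(0,0), heading=0, pen down
FD 16: (0,0) -> (16,0) [heading=0, draw]
FD 6: (16,0) -> (22,0) [heading=0, draw]
PU: pen up
FD 18: (22,0) -> (40,0) [heading=0, move]
FD 9: (40,0) -> (49,0) [heading=0, move]
FD 11: (49,0) -> (60,0) [heading=0, move]
Final: pos=(60,0), heading=0, 2 segment(s) drawn
Segments drawn: 2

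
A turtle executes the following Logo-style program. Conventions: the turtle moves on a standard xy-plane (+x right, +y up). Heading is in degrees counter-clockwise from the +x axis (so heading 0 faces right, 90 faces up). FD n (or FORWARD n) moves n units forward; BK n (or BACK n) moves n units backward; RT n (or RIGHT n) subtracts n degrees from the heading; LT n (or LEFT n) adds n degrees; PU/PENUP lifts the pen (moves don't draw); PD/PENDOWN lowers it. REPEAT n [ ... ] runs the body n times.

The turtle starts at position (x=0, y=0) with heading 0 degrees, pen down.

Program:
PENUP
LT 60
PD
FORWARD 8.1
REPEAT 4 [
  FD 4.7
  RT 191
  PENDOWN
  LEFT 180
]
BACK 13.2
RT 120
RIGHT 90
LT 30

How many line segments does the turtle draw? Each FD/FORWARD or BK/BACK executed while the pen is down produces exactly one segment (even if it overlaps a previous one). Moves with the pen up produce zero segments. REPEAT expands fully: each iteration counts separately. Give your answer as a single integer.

Answer: 6

Derivation:
Executing turtle program step by step:
Start: pos=(0,0), heading=0, pen down
PU: pen up
LT 60: heading 0 -> 60
PD: pen down
FD 8.1: (0,0) -> (4.05,7.015) [heading=60, draw]
REPEAT 4 [
  -- iteration 1/4 --
  FD 4.7: (4.05,7.015) -> (6.4,11.085) [heading=60, draw]
  RT 191: heading 60 -> 229
  PD: pen down
  LT 180: heading 229 -> 49
  -- iteration 2/4 --
  FD 4.7: (6.4,11.085) -> (9.483,14.632) [heading=49, draw]
  RT 191: heading 49 -> 218
  PD: pen down
  LT 180: heading 218 -> 38
  -- iteration 3/4 --
  FD 4.7: (9.483,14.632) -> (13.187,17.526) [heading=38, draw]
  RT 191: heading 38 -> 207
  PD: pen down
  LT 180: heading 207 -> 27
  -- iteration 4/4 --
  FD 4.7: (13.187,17.526) -> (17.375,19.66) [heading=27, draw]
  RT 191: heading 27 -> 196
  PD: pen down
  LT 180: heading 196 -> 16
]
BK 13.2: (17.375,19.66) -> (4.686,16.021) [heading=16, draw]
RT 120: heading 16 -> 256
RT 90: heading 256 -> 166
LT 30: heading 166 -> 196
Final: pos=(4.686,16.021), heading=196, 6 segment(s) drawn
Segments drawn: 6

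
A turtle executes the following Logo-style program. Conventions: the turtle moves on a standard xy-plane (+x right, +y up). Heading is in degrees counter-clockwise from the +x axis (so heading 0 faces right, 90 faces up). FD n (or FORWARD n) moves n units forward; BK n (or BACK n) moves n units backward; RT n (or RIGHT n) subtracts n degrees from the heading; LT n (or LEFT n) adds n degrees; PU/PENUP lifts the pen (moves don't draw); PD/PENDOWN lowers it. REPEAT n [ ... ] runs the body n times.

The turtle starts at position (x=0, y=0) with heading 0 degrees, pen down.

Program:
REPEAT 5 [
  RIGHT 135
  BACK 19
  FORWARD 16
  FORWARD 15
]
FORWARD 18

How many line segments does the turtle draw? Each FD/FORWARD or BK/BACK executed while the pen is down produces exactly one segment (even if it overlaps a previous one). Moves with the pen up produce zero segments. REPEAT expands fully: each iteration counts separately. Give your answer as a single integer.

Answer: 16

Derivation:
Executing turtle program step by step:
Start: pos=(0,0), heading=0, pen down
REPEAT 5 [
  -- iteration 1/5 --
  RT 135: heading 0 -> 225
  BK 19: (0,0) -> (13.435,13.435) [heading=225, draw]
  FD 16: (13.435,13.435) -> (2.121,2.121) [heading=225, draw]
  FD 15: (2.121,2.121) -> (-8.485,-8.485) [heading=225, draw]
  -- iteration 2/5 --
  RT 135: heading 225 -> 90
  BK 19: (-8.485,-8.485) -> (-8.485,-27.485) [heading=90, draw]
  FD 16: (-8.485,-27.485) -> (-8.485,-11.485) [heading=90, draw]
  FD 15: (-8.485,-11.485) -> (-8.485,3.515) [heading=90, draw]
  -- iteration 3/5 --
  RT 135: heading 90 -> 315
  BK 19: (-8.485,3.515) -> (-21.92,16.95) [heading=315, draw]
  FD 16: (-21.92,16.95) -> (-10.607,5.636) [heading=315, draw]
  FD 15: (-10.607,5.636) -> (0,-4.971) [heading=315, draw]
  -- iteration 4/5 --
  RT 135: heading 315 -> 180
  BK 19: (0,-4.971) -> (19,-4.971) [heading=180, draw]
  FD 16: (19,-4.971) -> (3,-4.971) [heading=180, draw]
  FD 15: (3,-4.971) -> (-12,-4.971) [heading=180, draw]
  -- iteration 5/5 --
  RT 135: heading 180 -> 45
  BK 19: (-12,-4.971) -> (-25.435,-18.406) [heading=45, draw]
  FD 16: (-25.435,-18.406) -> (-14.121,-7.092) [heading=45, draw]
  FD 15: (-14.121,-7.092) -> (-3.515,3.515) [heading=45, draw]
]
FD 18: (-3.515,3.515) -> (9.213,16.243) [heading=45, draw]
Final: pos=(9.213,16.243), heading=45, 16 segment(s) drawn
Segments drawn: 16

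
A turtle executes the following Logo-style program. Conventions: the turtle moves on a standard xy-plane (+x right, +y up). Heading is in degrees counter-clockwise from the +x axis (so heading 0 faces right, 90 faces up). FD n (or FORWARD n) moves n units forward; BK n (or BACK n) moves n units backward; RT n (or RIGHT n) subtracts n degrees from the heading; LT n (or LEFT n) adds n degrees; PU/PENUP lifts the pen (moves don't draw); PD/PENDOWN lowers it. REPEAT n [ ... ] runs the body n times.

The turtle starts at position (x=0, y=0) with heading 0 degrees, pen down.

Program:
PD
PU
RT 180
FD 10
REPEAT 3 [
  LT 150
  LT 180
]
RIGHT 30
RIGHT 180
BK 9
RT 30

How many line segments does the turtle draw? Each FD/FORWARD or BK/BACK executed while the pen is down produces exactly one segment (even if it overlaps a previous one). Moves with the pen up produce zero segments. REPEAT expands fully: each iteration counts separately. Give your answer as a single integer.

Answer: 0

Derivation:
Executing turtle program step by step:
Start: pos=(0,0), heading=0, pen down
PD: pen down
PU: pen up
RT 180: heading 0 -> 180
FD 10: (0,0) -> (-10,0) [heading=180, move]
REPEAT 3 [
  -- iteration 1/3 --
  LT 150: heading 180 -> 330
  LT 180: heading 330 -> 150
  -- iteration 2/3 --
  LT 150: heading 150 -> 300
  LT 180: heading 300 -> 120
  -- iteration 3/3 --
  LT 150: heading 120 -> 270
  LT 180: heading 270 -> 90
]
RT 30: heading 90 -> 60
RT 180: heading 60 -> 240
BK 9: (-10,0) -> (-5.5,7.794) [heading=240, move]
RT 30: heading 240 -> 210
Final: pos=(-5.5,7.794), heading=210, 0 segment(s) drawn
Segments drawn: 0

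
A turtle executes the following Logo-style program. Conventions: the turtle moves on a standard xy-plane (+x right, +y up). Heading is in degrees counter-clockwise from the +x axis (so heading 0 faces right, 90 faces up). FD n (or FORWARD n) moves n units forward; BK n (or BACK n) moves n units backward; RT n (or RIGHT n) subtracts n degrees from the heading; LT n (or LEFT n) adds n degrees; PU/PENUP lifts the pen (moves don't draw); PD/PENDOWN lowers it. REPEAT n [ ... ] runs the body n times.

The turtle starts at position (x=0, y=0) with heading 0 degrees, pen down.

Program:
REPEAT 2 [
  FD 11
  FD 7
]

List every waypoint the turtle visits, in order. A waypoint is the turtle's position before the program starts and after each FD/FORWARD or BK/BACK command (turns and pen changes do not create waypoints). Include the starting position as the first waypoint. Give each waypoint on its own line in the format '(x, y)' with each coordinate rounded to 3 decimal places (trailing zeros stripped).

Executing turtle program step by step:
Start: pos=(0,0), heading=0, pen down
REPEAT 2 [
  -- iteration 1/2 --
  FD 11: (0,0) -> (11,0) [heading=0, draw]
  FD 7: (11,0) -> (18,0) [heading=0, draw]
  -- iteration 2/2 --
  FD 11: (18,0) -> (29,0) [heading=0, draw]
  FD 7: (29,0) -> (36,0) [heading=0, draw]
]
Final: pos=(36,0), heading=0, 4 segment(s) drawn
Waypoints (5 total):
(0, 0)
(11, 0)
(18, 0)
(29, 0)
(36, 0)

Answer: (0, 0)
(11, 0)
(18, 0)
(29, 0)
(36, 0)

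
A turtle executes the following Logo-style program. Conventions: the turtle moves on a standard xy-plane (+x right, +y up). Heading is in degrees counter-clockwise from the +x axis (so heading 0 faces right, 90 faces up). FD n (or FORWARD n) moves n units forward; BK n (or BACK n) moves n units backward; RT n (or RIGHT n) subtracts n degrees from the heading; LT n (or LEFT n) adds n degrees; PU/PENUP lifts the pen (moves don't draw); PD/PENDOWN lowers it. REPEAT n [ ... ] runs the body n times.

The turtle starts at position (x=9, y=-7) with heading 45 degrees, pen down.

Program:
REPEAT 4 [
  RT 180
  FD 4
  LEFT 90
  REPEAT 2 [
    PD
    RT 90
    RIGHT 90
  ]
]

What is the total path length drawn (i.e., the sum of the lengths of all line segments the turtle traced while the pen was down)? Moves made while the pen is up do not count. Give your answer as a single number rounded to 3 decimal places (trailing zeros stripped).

Answer: 16

Derivation:
Executing turtle program step by step:
Start: pos=(9,-7), heading=45, pen down
REPEAT 4 [
  -- iteration 1/4 --
  RT 180: heading 45 -> 225
  FD 4: (9,-7) -> (6.172,-9.828) [heading=225, draw]
  LT 90: heading 225 -> 315
  REPEAT 2 [
    -- iteration 1/2 --
    PD: pen down
    RT 90: heading 315 -> 225
    RT 90: heading 225 -> 135
    -- iteration 2/2 --
    PD: pen down
    RT 90: heading 135 -> 45
    RT 90: heading 45 -> 315
  ]
  -- iteration 2/4 --
  RT 180: heading 315 -> 135
  FD 4: (6.172,-9.828) -> (3.343,-7) [heading=135, draw]
  LT 90: heading 135 -> 225
  REPEAT 2 [
    -- iteration 1/2 --
    PD: pen down
    RT 90: heading 225 -> 135
    RT 90: heading 135 -> 45
    -- iteration 2/2 --
    PD: pen down
    RT 90: heading 45 -> 315
    RT 90: heading 315 -> 225
  ]
  -- iteration 3/4 --
  RT 180: heading 225 -> 45
  FD 4: (3.343,-7) -> (6.172,-4.172) [heading=45, draw]
  LT 90: heading 45 -> 135
  REPEAT 2 [
    -- iteration 1/2 --
    PD: pen down
    RT 90: heading 135 -> 45
    RT 90: heading 45 -> 315
    -- iteration 2/2 --
    PD: pen down
    RT 90: heading 315 -> 225
    RT 90: heading 225 -> 135
  ]
  -- iteration 4/4 --
  RT 180: heading 135 -> 315
  FD 4: (6.172,-4.172) -> (9,-7) [heading=315, draw]
  LT 90: heading 315 -> 45
  REPEAT 2 [
    -- iteration 1/2 --
    PD: pen down
    RT 90: heading 45 -> 315
    RT 90: heading 315 -> 225
    -- iteration 2/2 --
    PD: pen down
    RT 90: heading 225 -> 135
    RT 90: heading 135 -> 45
  ]
]
Final: pos=(9,-7), heading=45, 4 segment(s) drawn

Segment lengths:
  seg 1: (9,-7) -> (6.172,-9.828), length = 4
  seg 2: (6.172,-9.828) -> (3.343,-7), length = 4
  seg 3: (3.343,-7) -> (6.172,-4.172), length = 4
  seg 4: (6.172,-4.172) -> (9,-7), length = 4
Total = 16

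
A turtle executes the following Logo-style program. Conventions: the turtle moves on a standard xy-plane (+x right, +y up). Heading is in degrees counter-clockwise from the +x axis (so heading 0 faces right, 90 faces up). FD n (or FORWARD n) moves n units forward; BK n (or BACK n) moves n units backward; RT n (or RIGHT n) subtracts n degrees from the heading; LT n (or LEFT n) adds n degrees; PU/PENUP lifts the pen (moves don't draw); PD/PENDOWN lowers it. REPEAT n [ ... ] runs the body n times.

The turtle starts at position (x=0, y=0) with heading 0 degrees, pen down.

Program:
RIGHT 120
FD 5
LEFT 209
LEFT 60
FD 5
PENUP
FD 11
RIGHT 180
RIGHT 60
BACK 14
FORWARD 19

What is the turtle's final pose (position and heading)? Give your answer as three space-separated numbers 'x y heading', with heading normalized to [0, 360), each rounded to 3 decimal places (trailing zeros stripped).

Answer: -16.302 -1.089 269

Derivation:
Executing turtle program step by step:
Start: pos=(0,0), heading=0, pen down
RT 120: heading 0 -> 240
FD 5: (0,0) -> (-2.5,-4.33) [heading=240, draw]
LT 209: heading 240 -> 89
LT 60: heading 89 -> 149
FD 5: (-2.5,-4.33) -> (-6.786,-1.755) [heading=149, draw]
PU: pen up
FD 11: (-6.786,-1.755) -> (-16.215,3.91) [heading=149, move]
RT 180: heading 149 -> 329
RT 60: heading 329 -> 269
BK 14: (-16.215,3.91) -> (-15.97,17.908) [heading=269, move]
FD 19: (-15.97,17.908) -> (-16.302,-1.089) [heading=269, move]
Final: pos=(-16.302,-1.089), heading=269, 2 segment(s) drawn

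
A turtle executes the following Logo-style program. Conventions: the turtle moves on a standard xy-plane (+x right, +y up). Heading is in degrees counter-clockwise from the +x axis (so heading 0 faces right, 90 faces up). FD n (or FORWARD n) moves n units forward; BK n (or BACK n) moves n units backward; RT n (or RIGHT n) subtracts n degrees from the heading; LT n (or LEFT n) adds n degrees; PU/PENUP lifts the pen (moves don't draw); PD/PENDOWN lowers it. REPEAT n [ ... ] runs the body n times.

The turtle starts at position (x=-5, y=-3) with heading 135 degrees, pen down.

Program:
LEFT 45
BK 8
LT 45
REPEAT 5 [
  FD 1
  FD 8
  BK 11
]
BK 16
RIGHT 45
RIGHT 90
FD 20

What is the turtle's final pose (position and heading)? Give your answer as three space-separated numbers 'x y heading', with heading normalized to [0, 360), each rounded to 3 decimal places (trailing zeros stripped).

Executing turtle program step by step:
Start: pos=(-5,-3), heading=135, pen down
LT 45: heading 135 -> 180
BK 8: (-5,-3) -> (3,-3) [heading=180, draw]
LT 45: heading 180 -> 225
REPEAT 5 [
  -- iteration 1/5 --
  FD 1: (3,-3) -> (2.293,-3.707) [heading=225, draw]
  FD 8: (2.293,-3.707) -> (-3.364,-9.364) [heading=225, draw]
  BK 11: (-3.364,-9.364) -> (4.414,-1.586) [heading=225, draw]
  -- iteration 2/5 --
  FD 1: (4.414,-1.586) -> (3.707,-2.293) [heading=225, draw]
  FD 8: (3.707,-2.293) -> (-1.95,-7.95) [heading=225, draw]
  BK 11: (-1.95,-7.95) -> (5.828,-0.172) [heading=225, draw]
  -- iteration 3/5 --
  FD 1: (5.828,-0.172) -> (5.121,-0.879) [heading=225, draw]
  FD 8: (5.121,-0.879) -> (-0.536,-6.536) [heading=225, draw]
  BK 11: (-0.536,-6.536) -> (7.243,1.243) [heading=225, draw]
  -- iteration 4/5 --
  FD 1: (7.243,1.243) -> (6.536,0.536) [heading=225, draw]
  FD 8: (6.536,0.536) -> (0.879,-5.121) [heading=225, draw]
  BK 11: (0.879,-5.121) -> (8.657,2.657) [heading=225, draw]
  -- iteration 5/5 --
  FD 1: (8.657,2.657) -> (7.95,1.95) [heading=225, draw]
  FD 8: (7.95,1.95) -> (2.293,-3.707) [heading=225, draw]
  BK 11: (2.293,-3.707) -> (10.071,4.071) [heading=225, draw]
]
BK 16: (10.071,4.071) -> (21.385,15.385) [heading=225, draw]
RT 45: heading 225 -> 180
RT 90: heading 180 -> 90
FD 20: (21.385,15.385) -> (21.385,35.385) [heading=90, draw]
Final: pos=(21.385,35.385), heading=90, 18 segment(s) drawn

Answer: 21.385 35.385 90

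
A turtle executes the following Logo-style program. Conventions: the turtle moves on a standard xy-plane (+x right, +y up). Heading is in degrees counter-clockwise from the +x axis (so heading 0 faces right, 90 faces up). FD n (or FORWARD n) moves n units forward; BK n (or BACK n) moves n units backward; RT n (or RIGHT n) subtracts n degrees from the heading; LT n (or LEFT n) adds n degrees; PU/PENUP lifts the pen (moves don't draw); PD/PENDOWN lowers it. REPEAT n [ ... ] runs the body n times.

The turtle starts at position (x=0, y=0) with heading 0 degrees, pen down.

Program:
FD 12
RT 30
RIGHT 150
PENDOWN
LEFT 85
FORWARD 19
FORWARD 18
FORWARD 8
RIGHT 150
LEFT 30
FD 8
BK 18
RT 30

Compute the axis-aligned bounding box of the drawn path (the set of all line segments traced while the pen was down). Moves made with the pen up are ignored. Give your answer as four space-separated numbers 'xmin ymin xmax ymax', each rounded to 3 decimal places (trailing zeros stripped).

Answer: 0 -50.565 16.27 0

Derivation:
Executing turtle program step by step:
Start: pos=(0,0), heading=0, pen down
FD 12: (0,0) -> (12,0) [heading=0, draw]
RT 30: heading 0 -> 330
RT 150: heading 330 -> 180
PD: pen down
LT 85: heading 180 -> 265
FD 19: (12,0) -> (10.344,-18.928) [heading=265, draw]
FD 18: (10.344,-18.928) -> (8.775,-36.859) [heading=265, draw]
FD 8: (8.775,-36.859) -> (8.078,-44.829) [heading=265, draw]
RT 150: heading 265 -> 115
LT 30: heading 115 -> 145
FD 8: (8.078,-44.829) -> (1.525,-40.24) [heading=145, draw]
BK 18: (1.525,-40.24) -> (16.27,-50.565) [heading=145, draw]
RT 30: heading 145 -> 115
Final: pos=(16.27,-50.565), heading=115, 6 segment(s) drawn

Segment endpoints: x in {0, 1.525, 8.078, 8.775, 10.344, 12, 16.27}, y in {-50.565, -44.829, -40.24, -36.859, -18.928, 0}
xmin=0, ymin=-50.565, xmax=16.27, ymax=0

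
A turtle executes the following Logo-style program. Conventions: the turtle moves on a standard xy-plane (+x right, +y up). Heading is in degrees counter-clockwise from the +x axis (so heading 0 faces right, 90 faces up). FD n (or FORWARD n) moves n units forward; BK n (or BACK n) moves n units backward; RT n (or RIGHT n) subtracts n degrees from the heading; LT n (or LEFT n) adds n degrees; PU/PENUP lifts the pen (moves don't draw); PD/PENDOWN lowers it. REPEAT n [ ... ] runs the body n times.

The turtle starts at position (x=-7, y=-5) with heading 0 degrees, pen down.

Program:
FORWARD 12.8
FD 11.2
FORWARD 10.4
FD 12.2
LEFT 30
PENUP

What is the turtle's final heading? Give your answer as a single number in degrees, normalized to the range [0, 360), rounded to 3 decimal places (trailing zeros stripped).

Answer: 30

Derivation:
Executing turtle program step by step:
Start: pos=(-7,-5), heading=0, pen down
FD 12.8: (-7,-5) -> (5.8,-5) [heading=0, draw]
FD 11.2: (5.8,-5) -> (17,-5) [heading=0, draw]
FD 10.4: (17,-5) -> (27.4,-5) [heading=0, draw]
FD 12.2: (27.4,-5) -> (39.6,-5) [heading=0, draw]
LT 30: heading 0 -> 30
PU: pen up
Final: pos=(39.6,-5), heading=30, 4 segment(s) drawn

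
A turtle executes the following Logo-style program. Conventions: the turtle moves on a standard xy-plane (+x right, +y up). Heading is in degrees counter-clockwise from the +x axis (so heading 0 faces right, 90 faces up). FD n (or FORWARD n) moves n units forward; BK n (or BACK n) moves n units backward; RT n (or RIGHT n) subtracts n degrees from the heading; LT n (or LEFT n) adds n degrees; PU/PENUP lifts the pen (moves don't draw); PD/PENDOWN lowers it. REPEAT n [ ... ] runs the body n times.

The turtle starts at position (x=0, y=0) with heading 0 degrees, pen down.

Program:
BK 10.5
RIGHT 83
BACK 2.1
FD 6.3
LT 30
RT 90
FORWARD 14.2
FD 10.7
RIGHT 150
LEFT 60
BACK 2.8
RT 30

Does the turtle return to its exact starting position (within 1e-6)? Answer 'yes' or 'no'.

Answer: no

Derivation:
Executing turtle program step by step:
Start: pos=(0,0), heading=0, pen down
BK 10.5: (0,0) -> (-10.5,0) [heading=0, draw]
RT 83: heading 0 -> 277
BK 2.1: (-10.5,0) -> (-10.756,2.084) [heading=277, draw]
FD 6.3: (-10.756,2.084) -> (-9.988,-4.169) [heading=277, draw]
LT 30: heading 277 -> 307
RT 90: heading 307 -> 217
FD 14.2: (-9.988,-4.169) -> (-21.329,-12.714) [heading=217, draw]
FD 10.7: (-21.329,-12.714) -> (-29.874,-19.154) [heading=217, draw]
RT 150: heading 217 -> 67
LT 60: heading 67 -> 127
BK 2.8: (-29.874,-19.154) -> (-28.189,-21.39) [heading=127, draw]
RT 30: heading 127 -> 97
Final: pos=(-28.189,-21.39), heading=97, 6 segment(s) drawn

Start position: (0, 0)
Final position: (-28.189, -21.39)
Distance = 35.386; >= 1e-6 -> NOT closed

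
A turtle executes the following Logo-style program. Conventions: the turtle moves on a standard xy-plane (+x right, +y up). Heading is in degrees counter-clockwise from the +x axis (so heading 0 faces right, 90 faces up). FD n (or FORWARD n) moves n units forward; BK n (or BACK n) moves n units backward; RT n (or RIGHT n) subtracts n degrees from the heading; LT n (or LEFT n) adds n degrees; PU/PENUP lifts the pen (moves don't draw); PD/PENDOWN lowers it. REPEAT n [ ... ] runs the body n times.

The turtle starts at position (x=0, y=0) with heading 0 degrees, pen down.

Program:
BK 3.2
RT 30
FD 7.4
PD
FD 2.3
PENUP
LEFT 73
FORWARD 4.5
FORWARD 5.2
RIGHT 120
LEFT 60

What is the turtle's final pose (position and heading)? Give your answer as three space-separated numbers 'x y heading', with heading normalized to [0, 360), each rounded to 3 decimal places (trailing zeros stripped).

Answer: 12.295 1.765 343

Derivation:
Executing turtle program step by step:
Start: pos=(0,0), heading=0, pen down
BK 3.2: (0,0) -> (-3.2,0) [heading=0, draw]
RT 30: heading 0 -> 330
FD 7.4: (-3.2,0) -> (3.209,-3.7) [heading=330, draw]
PD: pen down
FD 2.3: (3.209,-3.7) -> (5.2,-4.85) [heading=330, draw]
PU: pen up
LT 73: heading 330 -> 43
FD 4.5: (5.2,-4.85) -> (8.492,-1.781) [heading=43, move]
FD 5.2: (8.492,-1.781) -> (12.295,1.765) [heading=43, move]
RT 120: heading 43 -> 283
LT 60: heading 283 -> 343
Final: pos=(12.295,1.765), heading=343, 3 segment(s) drawn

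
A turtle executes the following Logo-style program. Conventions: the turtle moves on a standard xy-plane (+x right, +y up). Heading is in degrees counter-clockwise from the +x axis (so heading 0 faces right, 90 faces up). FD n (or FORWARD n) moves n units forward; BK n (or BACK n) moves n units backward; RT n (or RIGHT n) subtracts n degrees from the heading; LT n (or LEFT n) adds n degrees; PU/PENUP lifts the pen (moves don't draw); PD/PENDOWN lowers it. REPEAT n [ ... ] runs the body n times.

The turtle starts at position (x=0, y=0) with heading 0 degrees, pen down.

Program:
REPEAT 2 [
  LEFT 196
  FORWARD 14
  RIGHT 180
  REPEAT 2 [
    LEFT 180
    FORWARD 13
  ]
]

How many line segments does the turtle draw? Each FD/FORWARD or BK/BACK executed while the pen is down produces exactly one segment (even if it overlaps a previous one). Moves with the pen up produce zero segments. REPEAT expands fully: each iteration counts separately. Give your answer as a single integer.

Executing turtle program step by step:
Start: pos=(0,0), heading=0, pen down
REPEAT 2 [
  -- iteration 1/2 --
  LT 196: heading 0 -> 196
  FD 14: (0,0) -> (-13.458,-3.859) [heading=196, draw]
  RT 180: heading 196 -> 16
  REPEAT 2 [
    -- iteration 1/2 --
    LT 180: heading 16 -> 196
    FD 13: (-13.458,-3.859) -> (-25.954,-7.442) [heading=196, draw]
    -- iteration 2/2 --
    LT 180: heading 196 -> 16
    FD 13: (-25.954,-7.442) -> (-13.458,-3.859) [heading=16, draw]
  ]
  -- iteration 2/2 --
  LT 196: heading 16 -> 212
  FD 14: (-13.458,-3.859) -> (-25.33,-11.278) [heading=212, draw]
  RT 180: heading 212 -> 32
  REPEAT 2 [
    -- iteration 1/2 --
    LT 180: heading 32 -> 212
    FD 13: (-25.33,-11.278) -> (-36.355,-18.167) [heading=212, draw]
    -- iteration 2/2 --
    LT 180: heading 212 -> 32
    FD 13: (-36.355,-18.167) -> (-25.33,-11.278) [heading=32, draw]
  ]
]
Final: pos=(-25.33,-11.278), heading=32, 6 segment(s) drawn
Segments drawn: 6

Answer: 6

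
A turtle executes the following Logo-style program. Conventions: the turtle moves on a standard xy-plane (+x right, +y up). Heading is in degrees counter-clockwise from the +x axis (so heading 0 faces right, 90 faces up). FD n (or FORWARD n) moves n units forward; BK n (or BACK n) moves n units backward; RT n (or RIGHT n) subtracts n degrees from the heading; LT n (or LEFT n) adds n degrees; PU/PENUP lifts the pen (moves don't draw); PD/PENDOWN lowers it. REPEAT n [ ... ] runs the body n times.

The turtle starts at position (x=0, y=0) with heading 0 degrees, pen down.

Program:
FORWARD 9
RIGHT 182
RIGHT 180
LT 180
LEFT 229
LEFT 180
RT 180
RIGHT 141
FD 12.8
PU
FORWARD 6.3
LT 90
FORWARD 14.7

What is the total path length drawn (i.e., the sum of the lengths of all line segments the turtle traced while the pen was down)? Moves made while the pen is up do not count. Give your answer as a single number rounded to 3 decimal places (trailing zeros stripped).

Answer: 21.8

Derivation:
Executing turtle program step by step:
Start: pos=(0,0), heading=0, pen down
FD 9: (0,0) -> (9,0) [heading=0, draw]
RT 182: heading 0 -> 178
RT 180: heading 178 -> 358
LT 180: heading 358 -> 178
LT 229: heading 178 -> 47
LT 180: heading 47 -> 227
RT 180: heading 227 -> 47
RT 141: heading 47 -> 266
FD 12.8: (9,0) -> (8.107,-12.769) [heading=266, draw]
PU: pen up
FD 6.3: (8.107,-12.769) -> (7.668,-19.053) [heading=266, move]
LT 90: heading 266 -> 356
FD 14.7: (7.668,-19.053) -> (22.332,-20.079) [heading=356, move]
Final: pos=(22.332,-20.079), heading=356, 2 segment(s) drawn

Segment lengths:
  seg 1: (0,0) -> (9,0), length = 9
  seg 2: (9,0) -> (8.107,-12.769), length = 12.8
Total = 21.8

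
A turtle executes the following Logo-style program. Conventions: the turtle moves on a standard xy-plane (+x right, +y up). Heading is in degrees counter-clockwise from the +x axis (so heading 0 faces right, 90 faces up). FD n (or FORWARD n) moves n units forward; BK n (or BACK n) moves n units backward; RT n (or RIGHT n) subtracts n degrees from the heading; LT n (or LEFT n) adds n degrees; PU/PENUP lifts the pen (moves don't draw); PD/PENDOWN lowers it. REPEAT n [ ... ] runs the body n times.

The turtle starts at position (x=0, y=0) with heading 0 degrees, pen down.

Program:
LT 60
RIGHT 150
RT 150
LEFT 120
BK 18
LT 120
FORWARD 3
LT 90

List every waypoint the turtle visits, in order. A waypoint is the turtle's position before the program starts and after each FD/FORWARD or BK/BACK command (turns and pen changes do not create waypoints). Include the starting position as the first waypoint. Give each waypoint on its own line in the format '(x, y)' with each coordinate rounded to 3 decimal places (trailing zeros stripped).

Executing turtle program step by step:
Start: pos=(0,0), heading=0, pen down
LT 60: heading 0 -> 60
RT 150: heading 60 -> 270
RT 150: heading 270 -> 120
LT 120: heading 120 -> 240
BK 18: (0,0) -> (9,15.588) [heading=240, draw]
LT 120: heading 240 -> 0
FD 3: (9,15.588) -> (12,15.588) [heading=0, draw]
LT 90: heading 0 -> 90
Final: pos=(12,15.588), heading=90, 2 segment(s) drawn
Waypoints (3 total):
(0, 0)
(9, 15.588)
(12, 15.588)

Answer: (0, 0)
(9, 15.588)
(12, 15.588)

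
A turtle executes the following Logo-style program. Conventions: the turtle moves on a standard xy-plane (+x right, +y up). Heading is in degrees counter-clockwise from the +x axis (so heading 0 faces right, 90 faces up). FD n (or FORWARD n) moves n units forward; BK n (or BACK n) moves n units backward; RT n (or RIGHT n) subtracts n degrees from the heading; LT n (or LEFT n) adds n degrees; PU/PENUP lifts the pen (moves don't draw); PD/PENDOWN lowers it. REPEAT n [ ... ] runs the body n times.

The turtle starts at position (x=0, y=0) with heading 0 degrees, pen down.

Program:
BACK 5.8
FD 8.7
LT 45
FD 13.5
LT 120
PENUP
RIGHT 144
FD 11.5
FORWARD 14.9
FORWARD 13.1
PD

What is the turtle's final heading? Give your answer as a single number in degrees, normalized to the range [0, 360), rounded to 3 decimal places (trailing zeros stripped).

Answer: 21

Derivation:
Executing turtle program step by step:
Start: pos=(0,0), heading=0, pen down
BK 5.8: (0,0) -> (-5.8,0) [heading=0, draw]
FD 8.7: (-5.8,0) -> (2.9,0) [heading=0, draw]
LT 45: heading 0 -> 45
FD 13.5: (2.9,0) -> (12.446,9.546) [heading=45, draw]
LT 120: heading 45 -> 165
PU: pen up
RT 144: heading 165 -> 21
FD 11.5: (12.446,9.546) -> (23.182,13.667) [heading=21, move]
FD 14.9: (23.182,13.667) -> (37.092,19.007) [heading=21, move]
FD 13.1: (37.092,19.007) -> (49.322,23.701) [heading=21, move]
PD: pen down
Final: pos=(49.322,23.701), heading=21, 3 segment(s) drawn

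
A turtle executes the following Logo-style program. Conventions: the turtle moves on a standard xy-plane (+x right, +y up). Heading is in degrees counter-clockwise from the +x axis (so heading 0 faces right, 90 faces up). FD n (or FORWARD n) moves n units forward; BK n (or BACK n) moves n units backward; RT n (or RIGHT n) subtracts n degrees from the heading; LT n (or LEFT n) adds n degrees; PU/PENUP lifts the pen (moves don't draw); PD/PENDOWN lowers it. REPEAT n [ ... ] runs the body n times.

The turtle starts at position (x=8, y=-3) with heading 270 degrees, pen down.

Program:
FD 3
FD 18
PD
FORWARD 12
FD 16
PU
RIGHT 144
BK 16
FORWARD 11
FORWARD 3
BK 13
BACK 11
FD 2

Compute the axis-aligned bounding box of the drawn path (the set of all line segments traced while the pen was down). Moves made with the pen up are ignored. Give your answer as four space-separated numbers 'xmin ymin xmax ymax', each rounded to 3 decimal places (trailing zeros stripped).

Answer: 8 -52 8 -3

Derivation:
Executing turtle program step by step:
Start: pos=(8,-3), heading=270, pen down
FD 3: (8,-3) -> (8,-6) [heading=270, draw]
FD 18: (8,-6) -> (8,-24) [heading=270, draw]
PD: pen down
FD 12: (8,-24) -> (8,-36) [heading=270, draw]
FD 16: (8,-36) -> (8,-52) [heading=270, draw]
PU: pen up
RT 144: heading 270 -> 126
BK 16: (8,-52) -> (17.405,-64.944) [heading=126, move]
FD 11: (17.405,-64.944) -> (10.939,-56.045) [heading=126, move]
FD 3: (10.939,-56.045) -> (9.176,-53.618) [heading=126, move]
BK 13: (9.176,-53.618) -> (16.817,-64.135) [heading=126, move]
BK 11: (16.817,-64.135) -> (23.282,-73.034) [heading=126, move]
FD 2: (23.282,-73.034) -> (22.107,-71.416) [heading=126, move]
Final: pos=(22.107,-71.416), heading=126, 4 segment(s) drawn

Segment endpoints: x in {8, 8, 8, 8, 8}, y in {-52, -36, -24, -6, -3}
xmin=8, ymin=-52, xmax=8, ymax=-3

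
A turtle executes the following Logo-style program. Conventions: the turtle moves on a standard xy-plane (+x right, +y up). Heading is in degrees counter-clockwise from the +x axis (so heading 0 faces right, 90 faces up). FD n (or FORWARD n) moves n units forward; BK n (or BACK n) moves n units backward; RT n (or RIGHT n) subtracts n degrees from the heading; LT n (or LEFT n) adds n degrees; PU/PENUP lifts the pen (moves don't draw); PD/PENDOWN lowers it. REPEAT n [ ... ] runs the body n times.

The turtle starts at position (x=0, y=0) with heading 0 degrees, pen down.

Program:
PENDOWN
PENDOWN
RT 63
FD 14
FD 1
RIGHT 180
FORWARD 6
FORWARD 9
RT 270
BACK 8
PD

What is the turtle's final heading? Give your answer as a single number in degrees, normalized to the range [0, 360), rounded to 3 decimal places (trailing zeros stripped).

Answer: 207

Derivation:
Executing turtle program step by step:
Start: pos=(0,0), heading=0, pen down
PD: pen down
PD: pen down
RT 63: heading 0 -> 297
FD 14: (0,0) -> (6.356,-12.474) [heading=297, draw]
FD 1: (6.356,-12.474) -> (6.81,-13.365) [heading=297, draw]
RT 180: heading 297 -> 117
FD 6: (6.81,-13.365) -> (4.086,-8.019) [heading=117, draw]
FD 9: (4.086,-8.019) -> (0,0) [heading=117, draw]
RT 270: heading 117 -> 207
BK 8: (0,0) -> (7.128,3.632) [heading=207, draw]
PD: pen down
Final: pos=(7.128,3.632), heading=207, 5 segment(s) drawn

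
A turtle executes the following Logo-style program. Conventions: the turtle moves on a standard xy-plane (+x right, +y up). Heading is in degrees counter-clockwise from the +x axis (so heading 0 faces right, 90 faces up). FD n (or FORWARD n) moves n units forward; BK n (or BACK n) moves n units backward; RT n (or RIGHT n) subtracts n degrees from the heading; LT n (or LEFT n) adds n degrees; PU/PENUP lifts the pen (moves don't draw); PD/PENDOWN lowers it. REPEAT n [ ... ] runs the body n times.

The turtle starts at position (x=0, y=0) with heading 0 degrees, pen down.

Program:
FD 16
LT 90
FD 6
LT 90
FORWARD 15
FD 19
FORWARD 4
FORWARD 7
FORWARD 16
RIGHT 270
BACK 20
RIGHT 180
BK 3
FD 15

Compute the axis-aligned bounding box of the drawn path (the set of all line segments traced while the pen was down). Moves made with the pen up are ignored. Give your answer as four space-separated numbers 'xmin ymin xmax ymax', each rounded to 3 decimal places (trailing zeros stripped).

Answer: -45 0 16 38

Derivation:
Executing turtle program step by step:
Start: pos=(0,0), heading=0, pen down
FD 16: (0,0) -> (16,0) [heading=0, draw]
LT 90: heading 0 -> 90
FD 6: (16,0) -> (16,6) [heading=90, draw]
LT 90: heading 90 -> 180
FD 15: (16,6) -> (1,6) [heading=180, draw]
FD 19: (1,6) -> (-18,6) [heading=180, draw]
FD 4: (-18,6) -> (-22,6) [heading=180, draw]
FD 7: (-22,6) -> (-29,6) [heading=180, draw]
FD 16: (-29,6) -> (-45,6) [heading=180, draw]
RT 270: heading 180 -> 270
BK 20: (-45,6) -> (-45,26) [heading=270, draw]
RT 180: heading 270 -> 90
BK 3: (-45,26) -> (-45,23) [heading=90, draw]
FD 15: (-45,23) -> (-45,38) [heading=90, draw]
Final: pos=(-45,38), heading=90, 10 segment(s) drawn

Segment endpoints: x in {-45, -29, -22, -18, 0, 1, 16}, y in {0, 6, 6, 6, 6, 6, 6, 23, 26, 38}
xmin=-45, ymin=0, xmax=16, ymax=38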